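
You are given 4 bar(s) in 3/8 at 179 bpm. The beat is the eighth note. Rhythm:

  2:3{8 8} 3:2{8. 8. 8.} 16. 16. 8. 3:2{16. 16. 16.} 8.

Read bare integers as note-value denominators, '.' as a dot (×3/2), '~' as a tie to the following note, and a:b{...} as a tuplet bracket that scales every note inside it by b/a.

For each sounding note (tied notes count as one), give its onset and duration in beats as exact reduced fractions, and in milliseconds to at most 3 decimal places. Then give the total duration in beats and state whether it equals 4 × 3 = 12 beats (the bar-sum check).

1) 0.0ms=0b +502.793ms=3/2b
2) 502.793ms=3/2b +502.793ms=3/2b
3) 1005.587ms=3b +335.196ms=1b
4) 1340.782ms=4b +335.196ms=1b
5) 1675.978ms=5b +335.196ms=1b
6) 2011.173ms=6b +251.397ms=3/4b
7) 2262.57ms=27/4b +251.397ms=3/4b
8) 2513.966ms=15/2b +502.793ms=3/2b
9) 3016.76ms=9b +167.598ms=1/2b
10) 3184.358ms=19/2b +167.598ms=1/2b
11) 3351.955ms=10b +167.598ms=1/2b
12) 3519.553ms=21/2b +502.793ms=3/2b
Σ=12b of 12 (179bpm 3/8) — PASS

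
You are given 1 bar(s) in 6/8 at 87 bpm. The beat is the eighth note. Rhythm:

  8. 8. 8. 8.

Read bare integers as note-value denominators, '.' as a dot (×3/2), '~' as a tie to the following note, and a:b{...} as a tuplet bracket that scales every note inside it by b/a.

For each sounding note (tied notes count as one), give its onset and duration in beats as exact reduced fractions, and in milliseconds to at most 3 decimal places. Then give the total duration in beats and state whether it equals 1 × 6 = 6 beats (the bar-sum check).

1) 0.0ms=0b +1034.483ms=3/2b
2) 1034.483ms=3/2b +1034.483ms=3/2b
3) 2068.966ms=3b +1034.483ms=3/2b
4) 3103.448ms=9/2b +1034.483ms=3/2b
Σ=6b of 6 (87bpm 6/8) — PASS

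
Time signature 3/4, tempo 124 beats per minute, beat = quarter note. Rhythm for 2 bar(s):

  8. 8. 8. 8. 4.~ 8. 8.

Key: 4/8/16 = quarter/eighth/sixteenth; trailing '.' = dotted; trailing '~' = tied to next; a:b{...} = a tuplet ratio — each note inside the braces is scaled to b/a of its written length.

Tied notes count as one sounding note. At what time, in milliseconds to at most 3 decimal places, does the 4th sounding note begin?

1. 0.0ms @ 0 + 362.903ms (3/4)
2. 362.903ms @ 3/4 + 362.903ms (3/4)
3. 725.806ms @ 3/2 + 362.903ms (3/4)
4. 1088.71ms @ 9/4 + 362.903ms (3/4)
5. 1451.613ms @ 3 + 1088.71ms (9/4)
6. 2540.323ms @ 21/4 + 362.903ms (3/4)

note 4 onset = 9/4b = 1088.71ms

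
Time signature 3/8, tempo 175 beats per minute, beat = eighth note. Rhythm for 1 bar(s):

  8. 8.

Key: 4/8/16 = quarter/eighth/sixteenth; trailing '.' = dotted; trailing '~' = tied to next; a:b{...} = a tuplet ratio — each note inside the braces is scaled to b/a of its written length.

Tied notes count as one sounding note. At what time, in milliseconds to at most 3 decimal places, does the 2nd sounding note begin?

note 2 onset = 3/2b = 514.286ms

1. 0.0ms @ 0 + 514.286ms (3/2)
2. 514.286ms @ 3/2 + 514.286ms (3/2)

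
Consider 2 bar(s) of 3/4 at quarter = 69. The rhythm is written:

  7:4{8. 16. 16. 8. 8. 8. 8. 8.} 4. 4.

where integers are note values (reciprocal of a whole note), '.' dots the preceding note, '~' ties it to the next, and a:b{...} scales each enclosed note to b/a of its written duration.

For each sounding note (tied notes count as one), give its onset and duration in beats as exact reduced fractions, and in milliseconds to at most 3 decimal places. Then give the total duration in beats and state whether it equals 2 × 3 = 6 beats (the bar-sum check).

1) 0.0ms=0b +372.671ms=3/7b
2) 372.671ms=3/7b +186.335ms=3/14b
3) 559.006ms=9/14b +186.335ms=3/14b
4) 745.342ms=6/7b +372.671ms=3/7b
5) 1118.012ms=9/7b +372.671ms=3/7b
6) 1490.683ms=12/7b +372.671ms=3/7b
7) 1863.354ms=15/7b +372.671ms=3/7b
8) 2236.025ms=18/7b +372.671ms=3/7b
9) 2608.696ms=3b +1304.348ms=3/2b
10) 3913.043ms=9/2b +1304.348ms=3/2b
Σ=6b of 6 (69bpm 3/4) — PASS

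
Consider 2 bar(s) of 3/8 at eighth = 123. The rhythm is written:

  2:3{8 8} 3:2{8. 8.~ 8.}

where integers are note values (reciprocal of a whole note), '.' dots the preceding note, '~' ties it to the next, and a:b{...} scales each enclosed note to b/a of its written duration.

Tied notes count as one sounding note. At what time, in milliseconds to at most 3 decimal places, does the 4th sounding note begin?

note 4 onset = 4b = 1951.22ms

1. 0.0ms @ 0 + 731.707ms (3/2)
2. 731.707ms @ 3/2 + 731.707ms (3/2)
3. 1463.415ms @ 3 + 487.805ms (1)
4. 1951.22ms @ 4 + 975.61ms (2)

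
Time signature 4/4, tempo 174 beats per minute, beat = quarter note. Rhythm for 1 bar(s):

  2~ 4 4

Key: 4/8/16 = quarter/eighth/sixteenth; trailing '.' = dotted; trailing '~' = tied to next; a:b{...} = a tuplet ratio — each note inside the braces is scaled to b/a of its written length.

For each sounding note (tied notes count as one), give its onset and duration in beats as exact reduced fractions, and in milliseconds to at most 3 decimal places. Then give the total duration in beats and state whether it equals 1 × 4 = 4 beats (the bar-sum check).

1) 0.0ms=0b +1034.483ms=3b
2) 1034.483ms=3b +344.828ms=1b
Σ=4b of 4 (174bpm 4/4) — PASS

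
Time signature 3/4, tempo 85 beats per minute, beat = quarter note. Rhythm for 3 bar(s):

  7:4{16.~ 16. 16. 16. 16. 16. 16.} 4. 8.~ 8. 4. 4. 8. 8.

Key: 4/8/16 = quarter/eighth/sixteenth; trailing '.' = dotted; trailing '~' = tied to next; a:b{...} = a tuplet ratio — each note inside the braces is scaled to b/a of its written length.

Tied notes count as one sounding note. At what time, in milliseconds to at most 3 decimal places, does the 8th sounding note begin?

note 8 onset = 3b = 2117.647ms

1. 0.0ms @ 0 + 302.521ms (3/7)
2. 302.521ms @ 3/7 + 151.261ms (3/14)
3. 453.782ms @ 9/14 + 151.261ms (3/14)
4. 605.042ms @ 6/7 + 151.261ms (3/14)
5. 756.303ms @ 15/14 + 151.261ms (3/14)
6. 907.563ms @ 9/7 + 151.261ms (3/14)
7. 1058.824ms @ 3/2 + 1058.824ms (3/2)
8. 2117.647ms @ 3 + 1058.824ms (3/2)
9. 3176.471ms @ 9/2 + 1058.824ms (3/2)
10. 4235.294ms @ 6 + 1058.824ms (3/2)
11. 5294.118ms @ 15/2 + 529.412ms (3/4)
12. 5823.529ms @ 33/4 + 529.412ms (3/4)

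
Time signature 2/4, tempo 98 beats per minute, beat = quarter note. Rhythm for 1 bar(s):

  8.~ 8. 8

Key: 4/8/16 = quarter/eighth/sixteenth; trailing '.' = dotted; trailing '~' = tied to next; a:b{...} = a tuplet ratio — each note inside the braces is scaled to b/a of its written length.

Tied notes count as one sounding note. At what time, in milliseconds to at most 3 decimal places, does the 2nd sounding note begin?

note 2 onset = 3/2b = 918.367ms

1. 0.0ms @ 0 + 918.367ms (3/2)
2. 918.367ms @ 3/2 + 306.122ms (1/2)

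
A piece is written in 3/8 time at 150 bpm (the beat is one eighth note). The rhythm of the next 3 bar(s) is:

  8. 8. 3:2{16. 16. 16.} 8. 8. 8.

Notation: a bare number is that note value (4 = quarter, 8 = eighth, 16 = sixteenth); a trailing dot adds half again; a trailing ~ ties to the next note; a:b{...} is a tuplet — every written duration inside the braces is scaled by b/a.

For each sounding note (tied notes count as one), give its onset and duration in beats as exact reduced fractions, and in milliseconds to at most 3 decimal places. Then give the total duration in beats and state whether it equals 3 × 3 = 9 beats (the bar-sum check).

1) 0.0ms=0b +600.0ms=3/2b
2) 600.0ms=3/2b +600.0ms=3/2b
3) 1200.0ms=3b +200.0ms=1/2b
4) 1400.0ms=7/2b +200.0ms=1/2b
5) 1600.0ms=4b +200.0ms=1/2b
6) 1800.0ms=9/2b +600.0ms=3/2b
7) 2400.0ms=6b +600.0ms=3/2b
8) 3000.0ms=15/2b +600.0ms=3/2b
Σ=9b of 9 (150bpm 3/8) — PASS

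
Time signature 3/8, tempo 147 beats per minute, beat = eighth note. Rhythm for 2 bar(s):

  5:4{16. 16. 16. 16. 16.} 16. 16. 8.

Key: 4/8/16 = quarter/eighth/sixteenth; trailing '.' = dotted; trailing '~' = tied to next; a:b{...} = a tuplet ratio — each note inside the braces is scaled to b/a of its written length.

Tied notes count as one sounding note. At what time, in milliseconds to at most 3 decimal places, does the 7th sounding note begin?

note 7 onset = 15/4b = 1530.612ms

1. 0.0ms @ 0 + 244.898ms (3/5)
2. 244.898ms @ 3/5 + 244.898ms (3/5)
3. 489.796ms @ 6/5 + 244.898ms (3/5)
4. 734.694ms @ 9/5 + 244.898ms (3/5)
5. 979.592ms @ 12/5 + 244.898ms (3/5)
6. 1224.49ms @ 3 + 306.122ms (3/4)
7. 1530.612ms @ 15/4 + 306.122ms (3/4)
8. 1836.735ms @ 9/2 + 612.245ms (3/2)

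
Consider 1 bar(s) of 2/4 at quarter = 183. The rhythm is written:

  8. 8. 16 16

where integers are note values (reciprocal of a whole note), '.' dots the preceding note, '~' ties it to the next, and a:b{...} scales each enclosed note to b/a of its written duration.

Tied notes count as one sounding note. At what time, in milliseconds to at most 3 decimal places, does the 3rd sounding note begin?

1. 0.0ms @ 0 + 245.902ms (3/4)
2. 245.902ms @ 3/4 + 245.902ms (3/4)
3. 491.803ms @ 3/2 + 81.967ms (1/4)
4. 573.77ms @ 7/4 + 81.967ms (1/4)

note 3 onset = 3/2b = 491.803ms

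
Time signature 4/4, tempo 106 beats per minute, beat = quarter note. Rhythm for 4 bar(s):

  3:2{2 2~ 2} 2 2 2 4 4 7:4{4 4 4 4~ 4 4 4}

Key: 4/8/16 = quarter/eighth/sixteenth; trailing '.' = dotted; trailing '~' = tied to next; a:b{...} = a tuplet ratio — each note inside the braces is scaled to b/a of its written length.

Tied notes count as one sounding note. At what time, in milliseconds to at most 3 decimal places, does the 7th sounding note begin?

note 7 onset = 11b = 6226.415ms

1. 0.0ms @ 0 + 754.717ms (4/3)
2. 754.717ms @ 4/3 + 1509.434ms (8/3)
3. 2264.151ms @ 4 + 1132.075ms (2)
4. 3396.226ms @ 6 + 1132.075ms (2)
5. 4528.302ms @ 8 + 1132.075ms (2)
6. 5660.377ms @ 10 + 566.038ms (1)
7. 6226.415ms @ 11 + 566.038ms (1)
8. 6792.453ms @ 12 + 323.45ms (4/7)
9. 7115.903ms @ 88/7 + 323.45ms (4/7)
10. 7439.353ms @ 92/7 + 323.45ms (4/7)
11. 7762.803ms @ 96/7 + 646.9ms (8/7)
12. 8409.704ms @ 104/7 + 323.45ms (4/7)
13. 8733.154ms @ 108/7 + 323.45ms (4/7)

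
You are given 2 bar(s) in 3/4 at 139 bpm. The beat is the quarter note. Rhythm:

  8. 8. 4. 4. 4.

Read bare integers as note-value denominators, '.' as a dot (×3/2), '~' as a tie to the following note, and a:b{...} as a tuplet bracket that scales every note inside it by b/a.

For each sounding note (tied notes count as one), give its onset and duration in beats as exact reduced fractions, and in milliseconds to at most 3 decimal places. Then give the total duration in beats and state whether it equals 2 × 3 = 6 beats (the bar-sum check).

1) 0.0ms=0b +323.741ms=3/4b
2) 323.741ms=3/4b +323.741ms=3/4b
3) 647.482ms=3/2b +647.482ms=3/2b
4) 1294.964ms=3b +647.482ms=3/2b
5) 1942.446ms=9/2b +647.482ms=3/2b
Σ=6b of 6 (139bpm 3/4) — PASS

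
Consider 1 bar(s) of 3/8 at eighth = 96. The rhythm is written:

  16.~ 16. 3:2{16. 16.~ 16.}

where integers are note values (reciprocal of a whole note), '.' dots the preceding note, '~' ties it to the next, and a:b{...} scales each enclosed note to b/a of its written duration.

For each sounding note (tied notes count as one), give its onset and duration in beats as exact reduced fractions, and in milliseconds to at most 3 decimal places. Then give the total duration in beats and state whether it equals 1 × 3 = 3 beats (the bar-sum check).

1) 0.0ms=0b +937.5ms=3/2b
2) 937.5ms=3/2b +312.5ms=1/2b
3) 1250.0ms=2b +625.0ms=1b
Σ=3b of 3 (96bpm 3/8) — PASS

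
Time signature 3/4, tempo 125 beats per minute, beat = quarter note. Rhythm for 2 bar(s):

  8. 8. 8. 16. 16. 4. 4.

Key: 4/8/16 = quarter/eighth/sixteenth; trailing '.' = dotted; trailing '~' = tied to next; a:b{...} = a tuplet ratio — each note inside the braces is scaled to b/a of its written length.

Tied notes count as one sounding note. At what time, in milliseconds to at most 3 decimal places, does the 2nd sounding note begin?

note 2 onset = 3/4b = 360.0ms

1. 0.0ms @ 0 + 360.0ms (3/4)
2. 360.0ms @ 3/4 + 360.0ms (3/4)
3. 720.0ms @ 3/2 + 360.0ms (3/4)
4. 1080.0ms @ 9/4 + 180.0ms (3/8)
5. 1260.0ms @ 21/8 + 180.0ms (3/8)
6. 1440.0ms @ 3 + 720.0ms (3/2)
7. 2160.0ms @ 9/2 + 720.0ms (3/2)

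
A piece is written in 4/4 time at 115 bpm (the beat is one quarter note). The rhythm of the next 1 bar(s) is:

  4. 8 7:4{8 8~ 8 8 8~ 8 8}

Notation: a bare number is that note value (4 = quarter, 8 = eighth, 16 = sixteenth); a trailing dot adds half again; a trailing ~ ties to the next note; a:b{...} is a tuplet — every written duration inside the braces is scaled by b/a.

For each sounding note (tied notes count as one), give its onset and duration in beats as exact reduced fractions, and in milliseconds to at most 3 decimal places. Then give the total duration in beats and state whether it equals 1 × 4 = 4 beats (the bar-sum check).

1) 0.0ms=0b +782.609ms=3/2b
2) 782.609ms=3/2b +260.87ms=1/2b
3) 1043.478ms=2b +149.068ms=2/7b
4) 1192.547ms=16/7b +298.137ms=4/7b
5) 1490.683ms=20/7b +149.068ms=2/7b
6) 1639.752ms=22/7b +298.137ms=4/7b
7) 1937.888ms=26/7b +149.068ms=2/7b
Σ=4b of 4 (115bpm 4/4) — PASS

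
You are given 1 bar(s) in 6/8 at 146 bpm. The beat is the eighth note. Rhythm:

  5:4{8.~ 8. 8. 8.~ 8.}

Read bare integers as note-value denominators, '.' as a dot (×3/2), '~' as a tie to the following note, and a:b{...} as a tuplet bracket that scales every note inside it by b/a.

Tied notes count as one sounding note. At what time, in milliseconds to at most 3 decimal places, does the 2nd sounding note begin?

1. 0.0ms @ 0 + 986.301ms (12/5)
2. 986.301ms @ 12/5 + 493.151ms (6/5)
3. 1479.452ms @ 18/5 + 986.301ms (12/5)

note 2 onset = 12/5b = 986.301ms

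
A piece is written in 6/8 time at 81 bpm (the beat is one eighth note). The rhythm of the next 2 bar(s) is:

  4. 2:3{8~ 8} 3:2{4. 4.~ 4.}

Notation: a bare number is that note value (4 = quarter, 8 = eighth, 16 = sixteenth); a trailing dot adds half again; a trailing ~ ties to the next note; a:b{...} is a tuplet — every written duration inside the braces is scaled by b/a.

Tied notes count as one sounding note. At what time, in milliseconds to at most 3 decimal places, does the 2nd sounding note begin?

note 2 onset = 3b = 2222.222ms

1. 0.0ms @ 0 + 2222.222ms (3)
2. 2222.222ms @ 3 + 2222.222ms (3)
3. 4444.444ms @ 6 + 1481.481ms (2)
4. 5925.926ms @ 8 + 2962.963ms (4)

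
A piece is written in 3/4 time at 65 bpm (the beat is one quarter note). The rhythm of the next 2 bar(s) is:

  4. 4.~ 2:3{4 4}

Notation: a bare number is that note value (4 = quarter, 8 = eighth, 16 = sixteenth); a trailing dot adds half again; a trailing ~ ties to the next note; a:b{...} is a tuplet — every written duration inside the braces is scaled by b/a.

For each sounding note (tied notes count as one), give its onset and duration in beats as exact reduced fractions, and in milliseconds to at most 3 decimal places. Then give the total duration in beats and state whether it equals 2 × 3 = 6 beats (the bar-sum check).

1) 0.0ms=0b +1384.615ms=3/2b
2) 1384.615ms=3/2b +2769.231ms=3b
3) 4153.846ms=9/2b +1384.615ms=3/2b
Σ=6b of 6 (65bpm 3/4) — PASS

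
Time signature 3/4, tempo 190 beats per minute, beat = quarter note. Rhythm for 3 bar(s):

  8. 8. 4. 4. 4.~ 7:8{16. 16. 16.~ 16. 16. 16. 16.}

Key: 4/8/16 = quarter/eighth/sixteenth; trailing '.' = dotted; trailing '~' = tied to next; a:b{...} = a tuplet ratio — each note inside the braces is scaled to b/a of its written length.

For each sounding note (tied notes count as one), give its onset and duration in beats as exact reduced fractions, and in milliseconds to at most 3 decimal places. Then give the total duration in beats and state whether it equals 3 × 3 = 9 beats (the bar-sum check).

1) 0.0ms=0b +236.842ms=3/4b
2) 236.842ms=3/4b +236.842ms=3/4b
3) 473.684ms=3/2b +473.684ms=3/2b
4) 947.368ms=3b +473.684ms=3/2b
5) 1421.053ms=9/2b +609.023ms=27/14b
6) 2030.075ms=45/7b +135.338ms=3/7b
7) 2165.414ms=48/7b +270.677ms=6/7b
8) 2436.09ms=54/7b +135.338ms=3/7b
9) 2571.429ms=57/7b +135.338ms=3/7b
10) 2706.767ms=60/7b +135.338ms=3/7b
Σ=9b of 9 (190bpm 3/4) — PASS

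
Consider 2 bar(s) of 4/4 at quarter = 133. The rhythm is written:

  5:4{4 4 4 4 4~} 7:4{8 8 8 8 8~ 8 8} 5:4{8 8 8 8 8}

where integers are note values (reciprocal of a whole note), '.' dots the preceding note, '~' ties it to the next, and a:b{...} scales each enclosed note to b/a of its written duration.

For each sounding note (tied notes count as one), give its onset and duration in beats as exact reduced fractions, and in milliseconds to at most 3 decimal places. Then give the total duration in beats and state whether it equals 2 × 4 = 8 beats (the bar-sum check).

1) 0.0ms=0b +360.902ms=4/5b
2) 360.902ms=4/5b +360.902ms=4/5b
3) 721.805ms=8/5b +360.902ms=4/5b
4) 1082.707ms=12/5b +360.902ms=4/5b
5) 1443.609ms=16/5b +489.796ms=38/35b
6) 1933.405ms=30/7b +128.894ms=2/7b
7) 2062.299ms=32/7b +128.894ms=2/7b
8) 2191.192ms=34/7b +128.894ms=2/7b
9) 2320.086ms=36/7b +257.787ms=4/7b
10) 2577.873ms=40/7b +128.894ms=2/7b
11) 2706.767ms=6b +180.451ms=2/5b
12) 2887.218ms=32/5b +180.451ms=2/5b
13) 3067.669ms=34/5b +180.451ms=2/5b
14) 3248.12ms=36/5b +180.451ms=2/5b
15) 3428.571ms=38/5b +180.451ms=2/5b
Σ=8b of 8 (133bpm 4/4) — PASS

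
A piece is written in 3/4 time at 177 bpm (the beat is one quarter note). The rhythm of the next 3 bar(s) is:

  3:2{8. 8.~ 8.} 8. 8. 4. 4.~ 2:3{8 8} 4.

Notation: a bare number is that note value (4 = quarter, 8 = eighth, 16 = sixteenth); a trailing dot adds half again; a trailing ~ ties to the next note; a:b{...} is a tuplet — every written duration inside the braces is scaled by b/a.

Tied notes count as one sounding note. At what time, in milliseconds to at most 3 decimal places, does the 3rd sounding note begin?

1. 0.0ms @ 0 + 169.492ms (1/2)
2. 169.492ms @ 1/2 + 338.983ms (1)
3. 508.475ms @ 3/2 + 254.237ms (3/4)
4. 762.712ms @ 9/4 + 254.237ms (3/4)
5. 1016.949ms @ 3 + 508.475ms (3/2)
6. 1525.424ms @ 9/2 + 762.712ms (9/4)
7. 2288.136ms @ 27/4 + 254.237ms (3/4)
8. 2542.373ms @ 15/2 + 508.475ms (3/2)

note 3 onset = 3/2b = 508.475ms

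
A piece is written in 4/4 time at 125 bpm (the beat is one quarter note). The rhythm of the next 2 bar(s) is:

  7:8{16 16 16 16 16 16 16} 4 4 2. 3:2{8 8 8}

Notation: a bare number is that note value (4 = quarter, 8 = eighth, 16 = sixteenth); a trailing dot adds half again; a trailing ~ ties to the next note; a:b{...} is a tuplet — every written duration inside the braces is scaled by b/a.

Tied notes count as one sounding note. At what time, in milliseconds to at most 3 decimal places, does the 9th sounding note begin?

note 9 onset = 3b = 1440.0ms

1. 0.0ms @ 0 + 137.143ms (2/7)
2. 137.143ms @ 2/7 + 137.143ms (2/7)
3. 274.286ms @ 4/7 + 137.143ms (2/7)
4. 411.429ms @ 6/7 + 137.143ms (2/7)
5. 548.571ms @ 8/7 + 137.143ms (2/7)
6. 685.714ms @ 10/7 + 137.143ms (2/7)
7. 822.857ms @ 12/7 + 137.143ms (2/7)
8. 960.0ms @ 2 + 480.0ms (1)
9. 1440.0ms @ 3 + 480.0ms (1)
10. 1920.0ms @ 4 + 1440.0ms (3)
11. 3360.0ms @ 7 + 160.0ms (1/3)
12. 3520.0ms @ 22/3 + 160.0ms (1/3)
13. 3680.0ms @ 23/3 + 160.0ms (1/3)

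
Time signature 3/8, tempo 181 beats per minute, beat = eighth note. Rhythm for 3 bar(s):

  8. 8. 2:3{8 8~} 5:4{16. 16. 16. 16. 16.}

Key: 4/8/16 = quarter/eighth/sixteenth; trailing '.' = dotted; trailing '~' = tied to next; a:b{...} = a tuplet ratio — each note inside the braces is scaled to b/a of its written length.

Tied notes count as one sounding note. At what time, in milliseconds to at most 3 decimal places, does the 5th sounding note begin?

1. 0.0ms @ 0 + 497.238ms (3/2)
2. 497.238ms @ 3/2 + 497.238ms (3/2)
3. 994.475ms @ 3 + 497.238ms (3/2)
4. 1491.713ms @ 9/2 + 696.133ms (21/10)
5. 2187.845ms @ 33/5 + 198.895ms (3/5)
6. 2386.74ms @ 36/5 + 198.895ms (3/5)
7. 2585.635ms @ 39/5 + 198.895ms (3/5)
8. 2784.53ms @ 42/5 + 198.895ms (3/5)

note 5 onset = 33/5b = 2187.845ms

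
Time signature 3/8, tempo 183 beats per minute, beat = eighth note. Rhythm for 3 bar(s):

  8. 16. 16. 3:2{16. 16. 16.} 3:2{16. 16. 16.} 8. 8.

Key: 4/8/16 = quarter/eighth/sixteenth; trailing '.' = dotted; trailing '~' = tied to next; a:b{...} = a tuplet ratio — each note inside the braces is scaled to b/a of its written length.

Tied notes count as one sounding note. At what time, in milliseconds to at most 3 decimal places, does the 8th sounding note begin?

note 8 onset = 5b = 1639.344ms

1. 0.0ms @ 0 + 491.803ms (3/2)
2. 491.803ms @ 3/2 + 245.902ms (3/4)
3. 737.705ms @ 9/4 + 245.902ms (3/4)
4. 983.607ms @ 3 + 163.934ms (1/2)
5. 1147.541ms @ 7/2 + 163.934ms (1/2)
6. 1311.475ms @ 4 + 163.934ms (1/2)
7. 1475.41ms @ 9/2 + 163.934ms (1/2)
8. 1639.344ms @ 5 + 163.934ms (1/2)
9. 1803.279ms @ 11/2 + 163.934ms (1/2)
10. 1967.213ms @ 6 + 491.803ms (3/2)
11. 2459.016ms @ 15/2 + 491.803ms (3/2)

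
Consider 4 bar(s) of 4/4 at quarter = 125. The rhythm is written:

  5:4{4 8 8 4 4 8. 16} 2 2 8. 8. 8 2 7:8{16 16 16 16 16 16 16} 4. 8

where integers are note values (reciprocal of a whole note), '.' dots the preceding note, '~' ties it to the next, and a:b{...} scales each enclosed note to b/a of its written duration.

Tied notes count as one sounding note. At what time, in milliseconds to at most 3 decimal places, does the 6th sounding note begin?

1. 0.0ms @ 0 + 384.0ms (4/5)
2. 384.0ms @ 4/5 + 192.0ms (2/5)
3. 576.0ms @ 6/5 + 192.0ms (2/5)
4. 768.0ms @ 8/5 + 384.0ms (4/5)
5. 1152.0ms @ 12/5 + 384.0ms (4/5)
6. 1536.0ms @ 16/5 + 288.0ms (3/5)
7. 1824.0ms @ 19/5 + 96.0ms (1/5)
8. 1920.0ms @ 4 + 960.0ms (2)
9. 2880.0ms @ 6 + 960.0ms (2)
10. 3840.0ms @ 8 + 360.0ms (3/4)
11. 4200.0ms @ 35/4 + 360.0ms (3/4)
12. 4560.0ms @ 19/2 + 240.0ms (1/2)
13. 4800.0ms @ 10 + 960.0ms (2)
14. 5760.0ms @ 12 + 137.143ms (2/7)
15. 5897.143ms @ 86/7 + 137.143ms (2/7)
16. 6034.286ms @ 88/7 + 137.143ms (2/7)
17. 6171.429ms @ 90/7 + 137.143ms (2/7)
18. 6308.571ms @ 92/7 + 137.143ms (2/7)
19. 6445.714ms @ 94/7 + 137.143ms (2/7)
20. 6582.857ms @ 96/7 + 137.143ms (2/7)
21. 6720.0ms @ 14 + 720.0ms (3/2)
22. 7440.0ms @ 31/2 + 240.0ms (1/2)

note 6 onset = 16/5b = 1536.0ms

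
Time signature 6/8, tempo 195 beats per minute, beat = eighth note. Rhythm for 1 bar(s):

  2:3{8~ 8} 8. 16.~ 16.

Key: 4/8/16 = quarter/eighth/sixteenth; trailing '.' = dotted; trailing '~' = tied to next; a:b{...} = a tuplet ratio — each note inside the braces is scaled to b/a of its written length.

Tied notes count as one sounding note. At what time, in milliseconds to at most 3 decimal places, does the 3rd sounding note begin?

1. 0.0ms @ 0 + 923.077ms (3)
2. 923.077ms @ 3 + 461.538ms (3/2)
3. 1384.615ms @ 9/2 + 461.538ms (3/2)

note 3 onset = 9/2b = 1384.615ms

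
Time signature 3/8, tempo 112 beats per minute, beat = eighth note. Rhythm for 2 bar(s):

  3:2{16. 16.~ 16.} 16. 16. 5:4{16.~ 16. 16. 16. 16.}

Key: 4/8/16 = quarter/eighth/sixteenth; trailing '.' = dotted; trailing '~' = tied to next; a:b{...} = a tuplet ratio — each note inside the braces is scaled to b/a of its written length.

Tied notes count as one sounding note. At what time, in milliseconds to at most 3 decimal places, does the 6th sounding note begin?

1. 0.0ms @ 0 + 267.857ms (1/2)
2. 267.857ms @ 1/2 + 535.714ms (1)
3. 803.571ms @ 3/2 + 401.786ms (3/4)
4. 1205.357ms @ 9/4 + 401.786ms (3/4)
5. 1607.143ms @ 3 + 642.857ms (6/5)
6. 2250.0ms @ 21/5 + 321.429ms (3/5)
7. 2571.429ms @ 24/5 + 321.429ms (3/5)
8. 2892.857ms @ 27/5 + 321.429ms (3/5)

note 6 onset = 21/5b = 2250.0ms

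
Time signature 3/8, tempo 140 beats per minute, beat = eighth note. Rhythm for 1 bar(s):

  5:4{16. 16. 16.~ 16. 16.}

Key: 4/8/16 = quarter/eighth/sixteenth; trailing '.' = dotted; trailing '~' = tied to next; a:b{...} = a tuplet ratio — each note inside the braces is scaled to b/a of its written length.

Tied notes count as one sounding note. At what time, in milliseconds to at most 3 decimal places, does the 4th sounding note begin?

note 4 onset = 12/5b = 1028.571ms

1. 0.0ms @ 0 + 257.143ms (3/5)
2. 257.143ms @ 3/5 + 257.143ms (3/5)
3. 514.286ms @ 6/5 + 514.286ms (6/5)
4. 1028.571ms @ 12/5 + 257.143ms (3/5)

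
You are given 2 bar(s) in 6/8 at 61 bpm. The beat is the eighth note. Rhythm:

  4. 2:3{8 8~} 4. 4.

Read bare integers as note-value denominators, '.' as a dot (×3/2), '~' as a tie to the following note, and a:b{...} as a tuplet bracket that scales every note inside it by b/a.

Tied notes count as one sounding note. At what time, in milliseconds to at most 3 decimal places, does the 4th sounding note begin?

1. 0.0ms @ 0 + 2950.82ms (3)
2. 2950.82ms @ 3 + 1475.41ms (3/2)
3. 4426.23ms @ 9/2 + 4426.23ms (9/2)
4. 8852.459ms @ 9 + 2950.82ms (3)

note 4 onset = 9b = 8852.459ms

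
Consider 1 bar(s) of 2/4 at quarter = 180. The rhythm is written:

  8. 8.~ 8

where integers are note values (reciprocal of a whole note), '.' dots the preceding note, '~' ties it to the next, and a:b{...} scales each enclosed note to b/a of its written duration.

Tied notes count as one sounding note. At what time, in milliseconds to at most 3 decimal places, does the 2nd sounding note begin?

1. 0.0ms @ 0 + 250.0ms (3/4)
2. 250.0ms @ 3/4 + 416.667ms (5/4)

note 2 onset = 3/4b = 250.0ms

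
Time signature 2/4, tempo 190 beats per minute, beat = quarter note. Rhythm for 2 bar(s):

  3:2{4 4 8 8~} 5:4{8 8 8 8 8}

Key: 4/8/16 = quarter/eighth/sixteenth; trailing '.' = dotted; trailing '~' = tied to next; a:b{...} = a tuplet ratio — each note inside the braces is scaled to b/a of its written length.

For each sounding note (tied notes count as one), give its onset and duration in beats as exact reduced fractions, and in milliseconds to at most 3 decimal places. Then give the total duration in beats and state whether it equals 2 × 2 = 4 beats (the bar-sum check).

1) 0.0ms=0b +210.526ms=2/3b
2) 210.526ms=2/3b +210.526ms=2/3b
3) 421.053ms=4/3b +105.263ms=1/3b
4) 526.316ms=5/3b +231.579ms=11/15b
5) 757.895ms=12/5b +126.316ms=2/5b
6) 884.211ms=14/5b +126.316ms=2/5b
7) 1010.526ms=16/5b +126.316ms=2/5b
8) 1136.842ms=18/5b +126.316ms=2/5b
Σ=4b of 4 (190bpm 2/4) — PASS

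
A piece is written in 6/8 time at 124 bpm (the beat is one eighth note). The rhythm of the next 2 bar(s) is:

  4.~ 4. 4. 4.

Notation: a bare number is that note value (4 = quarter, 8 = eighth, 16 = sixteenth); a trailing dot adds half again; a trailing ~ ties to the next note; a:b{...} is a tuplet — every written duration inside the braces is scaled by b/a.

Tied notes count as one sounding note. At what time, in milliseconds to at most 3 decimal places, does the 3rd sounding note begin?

1. 0.0ms @ 0 + 2903.226ms (6)
2. 2903.226ms @ 6 + 1451.613ms (3)
3. 4354.839ms @ 9 + 1451.613ms (3)

note 3 onset = 9b = 4354.839ms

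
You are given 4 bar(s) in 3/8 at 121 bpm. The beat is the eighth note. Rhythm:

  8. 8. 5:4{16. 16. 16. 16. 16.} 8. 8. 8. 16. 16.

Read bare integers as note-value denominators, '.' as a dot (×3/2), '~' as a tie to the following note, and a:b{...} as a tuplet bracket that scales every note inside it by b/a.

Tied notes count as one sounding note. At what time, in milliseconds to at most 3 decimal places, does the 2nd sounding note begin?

note 2 onset = 3/2b = 743.802ms

1. 0.0ms @ 0 + 743.802ms (3/2)
2. 743.802ms @ 3/2 + 743.802ms (3/2)
3. 1487.603ms @ 3 + 297.521ms (3/5)
4. 1785.124ms @ 18/5 + 297.521ms (3/5)
5. 2082.645ms @ 21/5 + 297.521ms (3/5)
6. 2380.165ms @ 24/5 + 297.521ms (3/5)
7. 2677.686ms @ 27/5 + 297.521ms (3/5)
8. 2975.207ms @ 6 + 743.802ms (3/2)
9. 3719.008ms @ 15/2 + 743.802ms (3/2)
10. 4462.81ms @ 9 + 743.802ms (3/2)
11. 5206.612ms @ 21/2 + 371.901ms (3/4)
12. 5578.512ms @ 45/4 + 371.901ms (3/4)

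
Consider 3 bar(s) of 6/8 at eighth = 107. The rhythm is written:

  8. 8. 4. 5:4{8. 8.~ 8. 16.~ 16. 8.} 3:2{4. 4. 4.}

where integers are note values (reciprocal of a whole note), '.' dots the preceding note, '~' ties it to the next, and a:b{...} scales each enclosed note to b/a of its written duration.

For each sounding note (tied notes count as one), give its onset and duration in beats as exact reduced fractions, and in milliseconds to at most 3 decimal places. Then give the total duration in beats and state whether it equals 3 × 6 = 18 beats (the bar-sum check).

1) 0.0ms=0b +841.121ms=3/2b
2) 841.121ms=3/2b +841.121ms=3/2b
3) 1682.243ms=3b +1682.243ms=3b
4) 3364.486ms=6b +672.897ms=6/5b
5) 4037.383ms=36/5b +1345.794ms=12/5b
6) 5383.178ms=48/5b +672.897ms=6/5b
7) 6056.075ms=54/5b +672.897ms=6/5b
8) 6728.972ms=12b +1121.495ms=2b
9) 7850.467ms=14b +1121.495ms=2b
10) 8971.963ms=16b +1121.495ms=2b
Σ=18b of 18 (107bpm 6/8) — PASS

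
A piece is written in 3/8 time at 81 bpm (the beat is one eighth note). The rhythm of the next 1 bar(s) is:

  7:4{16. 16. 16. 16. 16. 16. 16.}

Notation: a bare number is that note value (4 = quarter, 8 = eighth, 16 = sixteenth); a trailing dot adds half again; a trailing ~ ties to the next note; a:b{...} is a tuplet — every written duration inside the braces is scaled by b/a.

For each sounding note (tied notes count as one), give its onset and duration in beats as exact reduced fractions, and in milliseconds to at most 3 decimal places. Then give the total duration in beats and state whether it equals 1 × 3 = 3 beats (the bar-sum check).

1) 0.0ms=0b +317.46ms=3/7b
2) 317.46ms=3/7b +317.46ms=3/7b
3) 634.921ms=6/7b +317.46ms=3/7b
4) 952.381ms=9/7b +317.46ms=3/7b
5) 1269.841ms=12/7b +317.46ms=3/7b
6) 1587.302ms=15/7b +317.46ms=3/7b
7) 1904.762ms=18/7b +317.46ms=3/7b
Σ=3b of 3 (81bpm 3/8) — PASS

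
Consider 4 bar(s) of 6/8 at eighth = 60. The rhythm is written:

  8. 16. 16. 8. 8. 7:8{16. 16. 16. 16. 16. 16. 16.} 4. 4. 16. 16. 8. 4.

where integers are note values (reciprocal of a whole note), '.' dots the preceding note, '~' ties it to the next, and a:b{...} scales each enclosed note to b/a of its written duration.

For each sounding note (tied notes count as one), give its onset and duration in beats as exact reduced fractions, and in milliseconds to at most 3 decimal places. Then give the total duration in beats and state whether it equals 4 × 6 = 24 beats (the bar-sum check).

1) 0.0ms=0b +1500.0ms=3/2b
2) 1500.0ms=3/2b +750.0ms=3/4b
3) 2250.0ms=9/4b +750.0ms=3/4b
4) 3000.0ms=3b +1500.0ms=3/2b
5) 4500.0ms=9/2b +1500.0ms=3/2b
6) 6000.0ms=6b +857.143ms=6/7b
7) 6857.143ms=48/7b +857.143ms=6/7b
8) 7714.286ms=54/7b +857.143ms=6/7b
9) 8571.429ms=60/7b +857.143ms=6/7b
10) 9428.571ms=66/7b +857.143ms=6/7b
11) 10285.714ms=72/7b +857.143ms=6/7b
12) 11142.857ms=78/7b +857.143ms=6/7b
13) 12000.0ms=12b +3000.0ms=3b
14) 15000.0ms=15b +3000.0ms=3b
15) 18000.0ms=18b +750.0ms=3/4b
16) 18750.0ms=75/4b +750.0ms=3/4b
17) 19500.0ms=39/2b +1500.0ms=3/2b
18) 21000.0ms=21b +3000.0ms=3b
Σ=24b of 24 (60bpm 6/8) — PASS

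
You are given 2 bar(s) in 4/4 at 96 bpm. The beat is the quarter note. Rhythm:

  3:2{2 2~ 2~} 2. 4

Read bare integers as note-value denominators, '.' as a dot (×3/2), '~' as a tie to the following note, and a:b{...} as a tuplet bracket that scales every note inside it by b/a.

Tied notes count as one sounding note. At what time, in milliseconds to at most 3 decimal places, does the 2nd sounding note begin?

1. 0.0ms @ 0 + 833.333ms (4/3)
2. 833.333ms @ 4/3 + 3541.667ms (17/3)
3. 4375.0ms @ 7 + 625.0ms (1)

note 2 onset = 4/3b = 833.333ms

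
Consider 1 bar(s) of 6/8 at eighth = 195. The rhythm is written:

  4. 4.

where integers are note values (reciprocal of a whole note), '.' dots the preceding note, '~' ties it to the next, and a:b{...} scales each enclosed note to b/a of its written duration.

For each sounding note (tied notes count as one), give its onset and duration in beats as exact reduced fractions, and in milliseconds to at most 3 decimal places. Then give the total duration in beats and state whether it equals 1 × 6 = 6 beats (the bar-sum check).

1) 0.0ms=0b +923.077ms=3b
2) 923.077ms=3b +923.077ms=3b
Σ=6b of 6 (195bpm 6/8) — PASS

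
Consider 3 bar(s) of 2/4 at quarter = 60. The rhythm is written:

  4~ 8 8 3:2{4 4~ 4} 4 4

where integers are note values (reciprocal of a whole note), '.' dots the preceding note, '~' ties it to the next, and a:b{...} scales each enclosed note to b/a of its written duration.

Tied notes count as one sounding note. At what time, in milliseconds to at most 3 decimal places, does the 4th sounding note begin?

1. 0.0ms @ 0 + 1500.0ms (3/2)
2. 1500.0ms @ 3/2 + 500.0ms (1/2)
3. 2000.0ms @ 2 + 666.667ms (2/3)
4. 2666.667ms @ 8/3 + 1333.333ms (4/3)
5. 4000.0ms @ 4 + 1000.0ms (1)
6. 5000.0ms @ 5 + 1000.0ms (1)

note 4 onset = 8/3b = 2666.667ms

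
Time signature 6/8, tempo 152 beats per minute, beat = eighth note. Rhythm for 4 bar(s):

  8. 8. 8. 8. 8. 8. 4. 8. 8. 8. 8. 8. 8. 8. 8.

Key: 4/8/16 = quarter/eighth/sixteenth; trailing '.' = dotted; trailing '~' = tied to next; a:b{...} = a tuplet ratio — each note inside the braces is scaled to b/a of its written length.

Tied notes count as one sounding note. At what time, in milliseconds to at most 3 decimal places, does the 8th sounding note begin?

note 8 onset = 12b = 4736.842ms

1. 0.0ms @ 0 + 592.105ms (3/2)
2. 592.105ms @ 3/2 + 592.105ms (3/2)
3. 1184.211ms @ 3 + 592.105ms (3/2)
4. 1776.316ms @ 9/2 + 592.105ms (3/2)
5. 2368.421ms @ 6 + 592.105ms (3/2)
6. 2960.526ms @ 15/2 + 592.105ms (3/2)
7. 3552.632ms @ 9 + 1184.211ms (3)
8. 4736.842ms @ 12 + 592.105ms (3/2)
9. 5328.947ms @ 27/2 + 592.105ms (3/2)
10. 5921.053ms @ 15 + 592.105ms (3/2)
11. 6513.158ms @ 33/2 + 592.105ms (3/2)
12. 7105.263ms @ 18 + 592.105ms (3/2)
13. 7697.368ms @ 39/2 + 592.105ms (3/2)
14. 8289.474ms @ 21 + 592.105ms (3/2)
15. 8881.579ms @ 45/2 + 592.105ms (3/2)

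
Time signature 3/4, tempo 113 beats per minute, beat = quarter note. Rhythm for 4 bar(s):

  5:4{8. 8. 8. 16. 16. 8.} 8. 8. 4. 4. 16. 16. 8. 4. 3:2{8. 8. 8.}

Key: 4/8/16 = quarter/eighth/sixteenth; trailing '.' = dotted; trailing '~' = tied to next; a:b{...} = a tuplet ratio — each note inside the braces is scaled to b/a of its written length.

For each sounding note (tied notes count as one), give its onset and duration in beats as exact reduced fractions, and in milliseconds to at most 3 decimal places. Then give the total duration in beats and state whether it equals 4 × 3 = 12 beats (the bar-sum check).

1) 0.0ms=0b +318.584ms=3/5b
2) 318.584ms=3/5b +318.584ms=3/5b
3) 637.168ms=6/5b +318.584ms=3/5b
4) 955.752ms=9/5b +159.292ms=3/10b
5) 1115.044ms=21/10b +159.292ms=3/10b
6) 1274.336ms=12/5b +318.584ms=3/5b
7) 1592.92ms=3b +398.23ms=3/4b
8) 1991.15ms=15/4b +398.23ms=3/4b
9) 2389.381ms=9/2b +796.46ms=3/2b
10) 3185.841ms=6b +796.46ms=3/2b
11) 3982.301ms=15/2b +199.115ms=3/8b
12) 4181.416ms=63/8b +199.115ms=3/8b
13) 4380.531ms=33/4b +398.23ms=3/4b
14) 4778.761ms=9b +796.46ms=3/2b
15) 5575.221ms=21/2b +265.487ms=1/2b
16) 5840.708ms=11b +265.487ms=1/2b
17) 6106.195ms=23/2b +265.487ms=1/2b
Σ=12b of 12 (113bpm 3/4) — PASS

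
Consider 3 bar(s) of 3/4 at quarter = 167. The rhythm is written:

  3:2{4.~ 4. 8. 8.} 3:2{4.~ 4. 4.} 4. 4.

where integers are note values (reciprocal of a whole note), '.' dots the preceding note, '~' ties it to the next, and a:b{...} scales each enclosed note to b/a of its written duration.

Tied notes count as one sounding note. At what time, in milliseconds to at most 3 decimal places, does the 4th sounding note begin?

note 4 onset = 3b = 1077.844ms

1. 0.0ms @ 0 + 718.563ms (2)
2. 718.563ms @ 2 + 179.641ms (1/2)
3. 898.204ms @ 5/2 + 179.641ms (1/2)
4. 1077.844ms @ 3 + 718.563ms (2)
5. 1796.407ms @ 5 + 359.281ms (1)
6. 2155.689ms @ 6 + 538.922ms (3/2)
7. 2694.611ms @ 15/2 + 538.922ms (3/2)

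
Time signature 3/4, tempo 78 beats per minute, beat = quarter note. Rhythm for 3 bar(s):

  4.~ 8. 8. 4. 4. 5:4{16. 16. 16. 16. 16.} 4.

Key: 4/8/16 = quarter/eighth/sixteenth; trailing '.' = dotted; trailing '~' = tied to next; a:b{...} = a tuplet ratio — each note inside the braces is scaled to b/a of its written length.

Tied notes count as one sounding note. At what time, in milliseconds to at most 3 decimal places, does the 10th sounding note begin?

note 10 onset = 15/2b = 5769.231ms

1. 0.0ms @ 0 + 1730.769ms (9/4)
2. 1730.769ms @ 9/4 + 576.923ms (3/4)
3. 2307.692ms @ 3 + 1153.846ms (3/2)
4. 3461.538ms @ 9/2 + 1153.846ms (3/2)
5. 4615.385ms @ 6 + 230.769ms (3/10)
6. 4846.154ms @ 63/10 + 230.769ms (3/10)
7. 5076.923ms @ 33/5 + 230.769ms (3/10)
8. 5307.692ms @ 69/10 + 230.769ms (3/10)
9. 5538.462ms @ 36/5 + 230.769ms (3/10)
10. 5769.231ms @ 15/2 + 1153.846ms (3/2)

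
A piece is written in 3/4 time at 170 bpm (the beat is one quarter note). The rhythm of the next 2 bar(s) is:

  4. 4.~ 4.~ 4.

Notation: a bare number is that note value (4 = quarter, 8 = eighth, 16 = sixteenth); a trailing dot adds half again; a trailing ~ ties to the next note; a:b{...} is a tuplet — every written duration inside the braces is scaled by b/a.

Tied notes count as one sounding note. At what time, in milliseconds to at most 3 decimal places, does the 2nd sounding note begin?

note 2 onset = 3/2b = 529.412ms

1. 0.0ms @ 0 + 529.412ms (3/2)
2. 529.412ms @ 3/2 + 1588.235ms (9/2)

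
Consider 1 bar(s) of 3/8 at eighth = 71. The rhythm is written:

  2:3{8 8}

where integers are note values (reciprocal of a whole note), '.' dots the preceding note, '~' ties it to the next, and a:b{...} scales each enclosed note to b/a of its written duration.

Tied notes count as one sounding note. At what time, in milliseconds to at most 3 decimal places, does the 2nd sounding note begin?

note 2 onset = 3/2b = 1267.606ms

1. 0.0ms @ 0 + 1267.606ms (3/2)
2. 1267.606ms @ 3/2 + 1267.606ms (3/2)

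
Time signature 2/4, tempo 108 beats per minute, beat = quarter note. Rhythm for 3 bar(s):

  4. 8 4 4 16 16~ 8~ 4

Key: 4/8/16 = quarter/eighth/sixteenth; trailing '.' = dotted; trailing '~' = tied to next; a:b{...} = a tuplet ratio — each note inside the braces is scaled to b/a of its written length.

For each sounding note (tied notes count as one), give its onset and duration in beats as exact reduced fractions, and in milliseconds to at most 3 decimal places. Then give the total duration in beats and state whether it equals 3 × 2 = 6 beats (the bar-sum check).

1) 0.0ms=0b +833.333ms=3/2b
2) 833.333ms=3/2b +277.778ms=1/2b
3) 1111.111ms=2b +555.556ms=1b
4) 1666.667ms=3b +555.556ms=1b
5) 2222.222ms=4b +138.889ms=1/4b
6) 2361.111ms=17/4b +972.222ms=7/4b
Σ=6b of 6 (108bpm 2/4) — PASS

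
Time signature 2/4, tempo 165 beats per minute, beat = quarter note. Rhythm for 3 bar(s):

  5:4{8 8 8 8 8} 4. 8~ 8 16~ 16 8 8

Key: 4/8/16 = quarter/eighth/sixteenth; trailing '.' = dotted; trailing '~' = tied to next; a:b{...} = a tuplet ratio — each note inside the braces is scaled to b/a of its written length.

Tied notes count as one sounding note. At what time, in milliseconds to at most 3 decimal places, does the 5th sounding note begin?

note 5 onset = 8/5b = 581.818ms

1. 0.0ms @ 0 + 145.455ms (2/5)
2. 145.455ms @ 2/5 + 145.455ms (2/5)
3. 290.909ms @ 4/5 + 145.455ms (2/5)
4. 436.364ms @ 6/5 + 145.455ms (2/5)
5. 581.818ms @ 8/5 + 145.455ms (2/5)
6. 727.273ms @ 2 + 545.455ms (3/2)
7. 1272.727ms @ 7/2 + 363.636ms (1)
8. 1636.364ms @ 9/2 + 181.818ms (1/2)
9. 1818.182ms @ 5 + 181.818ms (1/2)
10. 2000.0ms @ 11/2 + 181.818ms (1/2)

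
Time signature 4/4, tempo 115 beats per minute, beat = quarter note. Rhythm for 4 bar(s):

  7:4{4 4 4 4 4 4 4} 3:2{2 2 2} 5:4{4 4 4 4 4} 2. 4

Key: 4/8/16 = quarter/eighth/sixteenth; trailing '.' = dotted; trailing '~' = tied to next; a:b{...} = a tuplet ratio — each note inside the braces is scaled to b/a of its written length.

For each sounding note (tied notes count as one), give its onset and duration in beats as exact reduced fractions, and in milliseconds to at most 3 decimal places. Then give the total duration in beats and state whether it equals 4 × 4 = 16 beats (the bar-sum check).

1) 0.0ms=0b +298.137ms=4/7b
2) 298.137ms=4/7b +298.137ms=4/7b
3) 596.273ms=8/7b +298.137ms=4/7b
4) 894.41ms=12/7b +298.137ms=4/7b
5) 1192.547ms=16/7b +298.137ms=4/7b
6) 1490.683ms=20/7b +298.137ms=4/7b
7) 1788.82ms=24/7b +298.137ms=4/7b
8) 2086.957ms=4b +695.652ms=4/3b
9) 2782.609ms=16/3b +695.652ms=4/3b
10) 3478.261ms=20/3b +695.652ms=4/3b
11) 4173.913ms=8b +417.391ms=4/5b
12) 4591.304ms=44/5b +417.391ms=4/5b
13) 5008.696ms=48/5b +417.391ms=4/5b
14) 5426.087ms=52/5b +417.391ms=4/5b
15) 5843.478ms=56/5b +417.391ms=4/5b
16) 6260.87ms=12b +1565.217ms=3b
17) 7826.087ms=15b +521.739ms=1b
Σ=16b of 16 (115bpm 4/4) — PASS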